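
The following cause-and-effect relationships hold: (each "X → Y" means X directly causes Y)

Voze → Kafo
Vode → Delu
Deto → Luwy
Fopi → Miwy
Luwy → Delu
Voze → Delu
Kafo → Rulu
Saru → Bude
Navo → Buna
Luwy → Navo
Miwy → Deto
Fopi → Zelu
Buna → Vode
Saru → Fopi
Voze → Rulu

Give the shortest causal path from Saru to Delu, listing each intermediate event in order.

Saru → Fopi
Fopi → Miwy
Miwy → Deto
Deto → Luwy
Luwy → Delu
Length: 5 steps.

Saru → Fopi → Miwy → Deto → Luwy → Delu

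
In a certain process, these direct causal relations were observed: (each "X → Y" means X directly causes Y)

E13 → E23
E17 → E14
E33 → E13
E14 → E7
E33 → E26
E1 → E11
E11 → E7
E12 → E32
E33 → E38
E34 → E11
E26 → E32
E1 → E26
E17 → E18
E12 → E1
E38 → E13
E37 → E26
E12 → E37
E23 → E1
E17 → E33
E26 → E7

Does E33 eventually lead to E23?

Yes

There is a causal chain: E33 → E13 → E23.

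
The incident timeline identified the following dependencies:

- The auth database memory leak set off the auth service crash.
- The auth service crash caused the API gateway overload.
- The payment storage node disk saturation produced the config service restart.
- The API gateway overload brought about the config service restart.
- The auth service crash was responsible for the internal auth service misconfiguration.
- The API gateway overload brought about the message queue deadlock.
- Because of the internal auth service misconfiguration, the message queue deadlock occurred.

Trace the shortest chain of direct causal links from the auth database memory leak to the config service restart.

the auth database memory leak → the auth service crash → the API gateway overload → the config service restart

the auth database memory leak → the auth service crash
the auth service crash → the API gateway overload
the API gateway overload → the config service restart
Length: 3 steps.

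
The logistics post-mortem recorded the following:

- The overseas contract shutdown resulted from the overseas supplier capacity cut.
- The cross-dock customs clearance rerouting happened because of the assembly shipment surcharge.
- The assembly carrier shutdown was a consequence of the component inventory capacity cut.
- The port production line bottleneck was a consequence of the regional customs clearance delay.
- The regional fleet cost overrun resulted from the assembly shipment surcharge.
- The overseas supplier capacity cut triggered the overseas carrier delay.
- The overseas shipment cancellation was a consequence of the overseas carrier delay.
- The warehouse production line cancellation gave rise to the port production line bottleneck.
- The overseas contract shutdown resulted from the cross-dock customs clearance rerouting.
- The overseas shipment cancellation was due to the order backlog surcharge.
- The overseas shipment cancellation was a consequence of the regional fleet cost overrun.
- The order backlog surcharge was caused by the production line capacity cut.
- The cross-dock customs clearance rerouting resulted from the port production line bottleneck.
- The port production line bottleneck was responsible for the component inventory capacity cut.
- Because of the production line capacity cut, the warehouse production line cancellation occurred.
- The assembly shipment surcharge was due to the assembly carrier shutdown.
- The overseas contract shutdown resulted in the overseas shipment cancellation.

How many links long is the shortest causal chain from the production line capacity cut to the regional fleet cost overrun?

6

Shortest chain: the production line capacity cut → the warehouse production line cancellation → the port production line bottleneck → the component inventory capacity cut → the assembly carrier shutdown → the assembly shipment surcharge → the regional fleet cost overrun.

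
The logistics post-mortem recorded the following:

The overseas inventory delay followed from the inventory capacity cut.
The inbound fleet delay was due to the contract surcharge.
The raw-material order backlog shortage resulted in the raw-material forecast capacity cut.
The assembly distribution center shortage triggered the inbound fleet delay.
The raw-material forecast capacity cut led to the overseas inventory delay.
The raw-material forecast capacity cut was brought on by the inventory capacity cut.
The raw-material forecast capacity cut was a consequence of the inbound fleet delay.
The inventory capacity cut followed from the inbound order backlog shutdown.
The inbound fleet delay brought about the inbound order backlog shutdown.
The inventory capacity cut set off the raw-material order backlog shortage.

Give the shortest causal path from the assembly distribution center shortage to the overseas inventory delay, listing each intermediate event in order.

the assembly distribution center shortage → the inbound fleet delay
the inbound fleet delay → the raw-material forecast capacity cut
the raw-material forecast capacity cut → the overseas inventory delay
Length: 3 steps.

the assembly distribution center shortage → the inbound fleet delay → the raw-material forecast capacity cut → the overseas inventory delay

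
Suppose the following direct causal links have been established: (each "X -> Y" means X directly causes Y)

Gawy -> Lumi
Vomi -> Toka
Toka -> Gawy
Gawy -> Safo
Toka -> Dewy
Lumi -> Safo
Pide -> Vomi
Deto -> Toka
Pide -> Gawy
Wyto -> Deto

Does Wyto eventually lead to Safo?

There is a causal chain: Wyto → Deto → Toka → Gawy → Safo.

Yes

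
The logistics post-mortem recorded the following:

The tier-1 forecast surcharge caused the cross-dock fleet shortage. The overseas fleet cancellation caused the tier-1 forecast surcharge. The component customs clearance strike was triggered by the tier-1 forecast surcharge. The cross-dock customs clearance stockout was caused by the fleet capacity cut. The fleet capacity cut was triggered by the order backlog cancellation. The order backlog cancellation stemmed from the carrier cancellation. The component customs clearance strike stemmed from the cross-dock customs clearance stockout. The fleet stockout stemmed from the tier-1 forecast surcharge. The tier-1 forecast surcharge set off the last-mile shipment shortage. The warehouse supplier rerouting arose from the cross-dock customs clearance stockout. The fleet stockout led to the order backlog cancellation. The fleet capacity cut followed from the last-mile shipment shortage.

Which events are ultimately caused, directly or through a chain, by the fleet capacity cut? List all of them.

Direct effects: the cross-dock customs clearance stockout.
2 steps out: the warehouse supplier rerouting, the component customs clearance strike.
Not reachable from it: the overseas fleet cancellation, the tier-1 forecast surcharge, the cross-dock fleet shortage, the last-mile shipment shortage, the fleet stockout, the order backlog cancellation, the carrier cancellation.

the component customs clearance strike, the cross-dock customs clearance stockout, the warehouse supplier rerouting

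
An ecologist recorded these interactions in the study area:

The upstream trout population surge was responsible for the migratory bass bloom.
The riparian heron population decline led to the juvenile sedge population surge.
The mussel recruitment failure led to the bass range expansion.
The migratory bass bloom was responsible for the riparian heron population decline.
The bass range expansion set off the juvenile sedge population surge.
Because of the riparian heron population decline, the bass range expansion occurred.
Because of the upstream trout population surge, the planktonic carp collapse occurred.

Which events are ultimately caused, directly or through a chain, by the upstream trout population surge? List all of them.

the bass range expansion, the juvenile sedge population surge, the migratory bass bloom, the planktonic carp collapse, the riparian heron population decline

Direct effects: the planktonic carp collapse, the migratory bass bloom.
2 steps out: the riparian heron population decline.
3 steps out: the bass range expansion, the juvenile sedge population surge.
Not reachable from it: the mussel recruitment failure.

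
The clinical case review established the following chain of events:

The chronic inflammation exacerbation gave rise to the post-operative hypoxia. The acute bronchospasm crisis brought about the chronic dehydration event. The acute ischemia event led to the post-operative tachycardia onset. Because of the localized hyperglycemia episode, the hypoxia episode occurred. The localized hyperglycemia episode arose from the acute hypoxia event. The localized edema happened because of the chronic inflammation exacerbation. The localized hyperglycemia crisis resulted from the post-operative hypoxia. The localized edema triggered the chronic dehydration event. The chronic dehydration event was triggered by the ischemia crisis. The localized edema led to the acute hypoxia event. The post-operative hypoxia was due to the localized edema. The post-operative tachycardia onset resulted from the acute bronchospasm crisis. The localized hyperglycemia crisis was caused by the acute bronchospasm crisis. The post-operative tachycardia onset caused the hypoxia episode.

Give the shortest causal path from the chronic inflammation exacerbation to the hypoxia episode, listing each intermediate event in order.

the chronic inflammation exacerbation → the localized edema → the acute hypoxia event → the localized hyperglycemia episode → the hypoxia episode

the chronic inflammation exacerbation → the localized edema
the localized edema → the acute hypoxia event
the acute hypoxia event → the localized hyperglycemia episode
the localized hyperglycemia episode → the hypoxia episode
Length: 4 steps.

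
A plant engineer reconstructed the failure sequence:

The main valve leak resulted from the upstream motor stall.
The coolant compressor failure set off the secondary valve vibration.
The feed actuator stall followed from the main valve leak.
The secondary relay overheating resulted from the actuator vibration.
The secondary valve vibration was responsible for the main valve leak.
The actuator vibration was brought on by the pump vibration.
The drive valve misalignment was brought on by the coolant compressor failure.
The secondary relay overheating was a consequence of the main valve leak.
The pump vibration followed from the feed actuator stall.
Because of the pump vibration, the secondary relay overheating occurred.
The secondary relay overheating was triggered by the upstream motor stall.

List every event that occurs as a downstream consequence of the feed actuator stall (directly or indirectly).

the actuator vibration, the pump vibration, the secondary relay overheating

Direct effects: the pump vibration.
2 steps out: the actuator vibration, the secondary relay overheating.
Not reachable from it: the coolant compressor failure, the secondary valve vibration, the drive valve misalignment, the upstream motor stall, the main valve leak.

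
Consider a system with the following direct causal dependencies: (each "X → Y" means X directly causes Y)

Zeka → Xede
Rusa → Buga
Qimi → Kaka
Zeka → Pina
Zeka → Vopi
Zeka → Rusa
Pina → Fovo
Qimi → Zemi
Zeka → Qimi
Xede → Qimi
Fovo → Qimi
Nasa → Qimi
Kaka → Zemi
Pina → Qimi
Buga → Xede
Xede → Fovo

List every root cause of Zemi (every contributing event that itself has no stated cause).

Tracing upstream from Zemi: Zemi ← Qimi ← Zeka.
A separate upstream branch: Zemi ← Qimi ← Nasa.
Each of those chain origins has no stated cause.

Nasa, Zeka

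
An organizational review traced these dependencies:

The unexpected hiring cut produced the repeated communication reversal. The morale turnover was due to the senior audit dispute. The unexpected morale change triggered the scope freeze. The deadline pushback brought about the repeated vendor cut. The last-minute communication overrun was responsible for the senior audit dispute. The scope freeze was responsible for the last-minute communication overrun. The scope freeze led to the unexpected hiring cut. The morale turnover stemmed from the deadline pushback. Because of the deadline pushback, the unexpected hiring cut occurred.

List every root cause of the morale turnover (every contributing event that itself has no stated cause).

Tracing upstream from the morale turnover: the morale turnover ← the senior audit dispute ← the last-minute communication overrun ← the scope freeze ← the unexpected morale change.
A separate upstream branch: the morale turnover ← the deadline pushback.
Each of those chain origins has no stated cause.

the deadline pushback, the unexpected morale change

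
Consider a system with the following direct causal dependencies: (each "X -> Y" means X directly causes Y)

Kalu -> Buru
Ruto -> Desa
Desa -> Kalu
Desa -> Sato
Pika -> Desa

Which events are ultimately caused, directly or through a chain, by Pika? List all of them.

Buru, Desa, Kalu, Sato

Direct effects: Desa.
2 steps out: Kalu, Sato.
3 steps out: Buru.
Not reachable from it: Ruto.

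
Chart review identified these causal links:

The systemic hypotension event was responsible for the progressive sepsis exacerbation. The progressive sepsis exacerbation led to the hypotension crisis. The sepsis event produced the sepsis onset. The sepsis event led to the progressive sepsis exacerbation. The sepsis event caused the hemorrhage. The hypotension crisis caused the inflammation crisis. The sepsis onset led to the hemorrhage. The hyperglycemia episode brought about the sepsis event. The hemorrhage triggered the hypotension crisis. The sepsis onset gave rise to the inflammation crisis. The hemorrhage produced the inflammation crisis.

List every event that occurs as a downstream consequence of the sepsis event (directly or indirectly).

the hemorrhage, the hypotension crisis, the inflammation crisis, the progressive sepsis exacerbation, the sepsis onset

Direct effects: the sepsis onset, the hemorrhage, the progressive sepsis exacerbation.
2 steps out: the hypotension crisis, the inflammation crisis.
Not reachable from it: the hyperglycemia episode, the systemic hypotension event.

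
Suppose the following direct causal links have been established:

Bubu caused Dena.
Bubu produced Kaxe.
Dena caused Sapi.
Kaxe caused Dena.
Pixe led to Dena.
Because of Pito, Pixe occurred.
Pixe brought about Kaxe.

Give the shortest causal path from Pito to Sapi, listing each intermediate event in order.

Pito → Pixe
Pixe → Dena
Dena → Sapi
Length: 3 steps.

Pito → Pixe → Dena → Sapi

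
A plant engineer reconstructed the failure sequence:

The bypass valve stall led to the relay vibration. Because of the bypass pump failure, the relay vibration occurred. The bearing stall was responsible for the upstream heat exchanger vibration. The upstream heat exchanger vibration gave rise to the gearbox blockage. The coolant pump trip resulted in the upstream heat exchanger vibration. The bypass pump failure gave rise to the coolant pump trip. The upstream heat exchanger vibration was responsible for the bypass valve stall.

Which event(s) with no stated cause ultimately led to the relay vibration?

Tracing upstream from the relay vibration: the relay vibration ← the bypass pump failure.
A separate upstream branch: the relay vibration ← the bypass valve stall ← the upstream heat exchanger vibration ← the bearing stall.
Each of those chain origins has no stated cause.

the bearing stall, the bypass pump failure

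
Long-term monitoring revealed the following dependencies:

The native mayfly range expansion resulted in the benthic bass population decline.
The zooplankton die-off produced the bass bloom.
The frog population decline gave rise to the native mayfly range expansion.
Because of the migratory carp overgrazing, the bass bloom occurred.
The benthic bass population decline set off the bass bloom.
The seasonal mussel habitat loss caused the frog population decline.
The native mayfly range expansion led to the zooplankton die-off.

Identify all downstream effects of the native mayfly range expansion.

the bass bloom, the benthic bass population decline, the zooplankton die-off

Direct effects: the benthic bass population decline, the zooplankton die-off.
2 steps out: the bass bloom.
Not reachable from it: the seasonal mussel habitat loss, the frog population decline, the migratory carp overgrazing.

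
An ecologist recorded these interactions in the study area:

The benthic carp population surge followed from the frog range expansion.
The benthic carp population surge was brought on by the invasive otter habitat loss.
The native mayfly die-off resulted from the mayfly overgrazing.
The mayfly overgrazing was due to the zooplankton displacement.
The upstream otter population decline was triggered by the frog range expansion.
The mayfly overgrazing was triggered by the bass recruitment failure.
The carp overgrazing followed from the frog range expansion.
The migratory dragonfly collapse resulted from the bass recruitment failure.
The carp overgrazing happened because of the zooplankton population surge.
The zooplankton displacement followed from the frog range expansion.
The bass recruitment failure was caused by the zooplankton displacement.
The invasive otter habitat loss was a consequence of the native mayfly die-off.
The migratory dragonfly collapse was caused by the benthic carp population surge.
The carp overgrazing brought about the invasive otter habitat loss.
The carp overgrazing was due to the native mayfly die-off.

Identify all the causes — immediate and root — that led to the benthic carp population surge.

the bass recruitment failure, the carp overgrazing, the frog range expansion, the invasive otter habitat loss, the mayfly overgrazing, the native mayfly die-off, the zooplankton displacement, the zooplankton population surge

Immediate causes of the benthic carp population surge: the frog range expansion, the invasive otter habitat loss.
Further upstream: the zooplankton displacement, the bass recruitment failure, the mayfly overgrazing, the native mayfly die-off, the carp overgrazing, the zooplankton population surge.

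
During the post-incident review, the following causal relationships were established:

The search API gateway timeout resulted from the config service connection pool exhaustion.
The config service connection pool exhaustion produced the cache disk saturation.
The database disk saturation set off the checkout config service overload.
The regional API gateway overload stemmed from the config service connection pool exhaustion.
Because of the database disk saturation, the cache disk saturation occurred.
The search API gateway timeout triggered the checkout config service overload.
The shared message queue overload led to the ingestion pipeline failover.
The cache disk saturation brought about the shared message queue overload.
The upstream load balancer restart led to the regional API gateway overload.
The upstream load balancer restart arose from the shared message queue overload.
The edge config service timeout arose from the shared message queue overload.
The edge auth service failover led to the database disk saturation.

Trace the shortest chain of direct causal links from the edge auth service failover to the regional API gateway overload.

the edge auth service failover → the database disk saturation → the cache disk saturation → the shared message queue overload → the upstream load balancer restart → the regional API gateway overload

the edge auth service failover → the database disk saturation
the database disk saturation → the cache disk saturation
the cache disk saturation → the shared message queue overload
the shared message queue overload → the upstream load balancer restart
the upstream load balancer restart → the regional API gateway overload
Length: 5 steps.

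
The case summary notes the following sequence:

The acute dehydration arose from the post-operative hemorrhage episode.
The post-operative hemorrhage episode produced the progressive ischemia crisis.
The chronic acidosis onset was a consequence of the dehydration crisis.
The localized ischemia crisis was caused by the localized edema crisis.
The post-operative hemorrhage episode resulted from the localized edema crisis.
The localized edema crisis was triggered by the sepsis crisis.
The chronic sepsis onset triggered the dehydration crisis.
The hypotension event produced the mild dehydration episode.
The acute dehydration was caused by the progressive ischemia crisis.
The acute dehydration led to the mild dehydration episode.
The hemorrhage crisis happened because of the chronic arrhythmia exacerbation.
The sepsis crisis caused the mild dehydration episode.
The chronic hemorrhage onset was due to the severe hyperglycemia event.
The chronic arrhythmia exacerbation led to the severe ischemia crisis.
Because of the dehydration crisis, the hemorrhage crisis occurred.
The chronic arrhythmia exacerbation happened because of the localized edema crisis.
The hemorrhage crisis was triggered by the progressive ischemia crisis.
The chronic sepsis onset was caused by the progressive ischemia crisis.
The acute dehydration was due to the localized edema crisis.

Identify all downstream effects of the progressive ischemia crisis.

the acute dehydration, the chronic acidosis onset, the chronic sepsis onset, the dehydration crisis, the hemorrhage crisis, the mild dehydration episode

Direct effects: the chronic sepsis onset, the hemorrhage crisis, the acute dehydration.
2 steps out: the dehydration crisis, the mild dehydration episode.
3 steps out: the chronic acidosis onset.
Not reachable from it: the sepsis crisis, the localized edema crisis, the chronic arrhythmia exacerbation, the post-operative hemorrhage episode, the severe ischemia crisis, the severe hyperglycemia event, the localized ischemia crisis, the hypotension event, the chronic hemorrhage onset.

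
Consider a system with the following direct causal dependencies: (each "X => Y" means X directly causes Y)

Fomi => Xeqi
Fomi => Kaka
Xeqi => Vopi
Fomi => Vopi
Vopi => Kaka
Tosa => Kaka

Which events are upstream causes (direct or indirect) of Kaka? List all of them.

Immediate causes of Kaka: Tosa, Fomi, Vopi.
Further upstream: Xeqi.

Fomi, Tosa, Vopi, Xeqi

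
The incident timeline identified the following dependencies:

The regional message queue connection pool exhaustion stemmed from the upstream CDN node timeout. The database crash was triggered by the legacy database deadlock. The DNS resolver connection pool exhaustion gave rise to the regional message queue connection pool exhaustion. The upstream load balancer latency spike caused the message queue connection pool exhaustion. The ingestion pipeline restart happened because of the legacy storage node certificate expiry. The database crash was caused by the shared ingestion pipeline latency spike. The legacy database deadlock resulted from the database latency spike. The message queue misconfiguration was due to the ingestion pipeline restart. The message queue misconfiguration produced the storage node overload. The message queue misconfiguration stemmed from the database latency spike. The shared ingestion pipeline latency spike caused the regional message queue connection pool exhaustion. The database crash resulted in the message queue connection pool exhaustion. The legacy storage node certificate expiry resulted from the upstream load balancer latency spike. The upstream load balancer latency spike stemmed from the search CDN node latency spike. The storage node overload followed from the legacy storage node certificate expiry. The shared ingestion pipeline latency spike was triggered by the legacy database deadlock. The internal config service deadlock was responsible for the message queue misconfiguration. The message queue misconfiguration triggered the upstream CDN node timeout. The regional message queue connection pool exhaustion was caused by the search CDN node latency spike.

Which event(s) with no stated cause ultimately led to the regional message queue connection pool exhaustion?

the DNS resolver connection pool exhaustion, the database latency spike, the internal config service deadlock, the search CDN node latency spike

Tracing upstream from the regional message queue connection pool exhaustion: the regional message queue connection pool exhaustion ← the shared ingestion pipeline latency spike ← the legacy database deadlock ← the database latency spike.
A separate upstream branch: the regional message queue connection pool exhaustion ← the search CDN node latency spike.
A separate upstream branch: the regional message queue connection pool exhaustion ← the upstream CDN node timeout ← the message queue misconfiguration ← the internal config service deadlock.
A separate upstream branch: the regional message queue connection pool exhaustion ← the DNS resolver connection pool exhaustion.
Each of those chain origins has no stated cause.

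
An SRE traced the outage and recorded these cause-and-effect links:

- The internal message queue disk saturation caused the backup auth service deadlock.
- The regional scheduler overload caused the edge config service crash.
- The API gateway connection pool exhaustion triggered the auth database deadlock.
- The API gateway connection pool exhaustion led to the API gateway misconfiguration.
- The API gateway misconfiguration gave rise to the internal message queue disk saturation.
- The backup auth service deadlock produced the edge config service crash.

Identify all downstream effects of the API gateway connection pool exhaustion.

Direct effects: the auth database deadlock, the API gateway misconfiguration.
2 steps out: the internal message queue disk saturation.
3 steps out: the backup auth service deadlock.
4 steps out: the edge config service crash.
Not reachable from it: the regional scheduler overload.

the API gateway misconfiguration, the auth database deadlock, the backup auth service deadlock, the edge config service crash, the internal message queue disk saturation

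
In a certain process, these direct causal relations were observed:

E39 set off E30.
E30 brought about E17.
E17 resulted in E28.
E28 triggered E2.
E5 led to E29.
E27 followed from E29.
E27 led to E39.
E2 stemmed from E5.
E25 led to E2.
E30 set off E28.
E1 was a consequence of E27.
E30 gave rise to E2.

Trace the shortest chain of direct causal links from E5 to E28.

E5 → E29 → E27 → E39 → E30 → E28

E5 → E29
E29 → E27
E27 → E39
E39 → E30
E30 → E28
Length: 5 steps.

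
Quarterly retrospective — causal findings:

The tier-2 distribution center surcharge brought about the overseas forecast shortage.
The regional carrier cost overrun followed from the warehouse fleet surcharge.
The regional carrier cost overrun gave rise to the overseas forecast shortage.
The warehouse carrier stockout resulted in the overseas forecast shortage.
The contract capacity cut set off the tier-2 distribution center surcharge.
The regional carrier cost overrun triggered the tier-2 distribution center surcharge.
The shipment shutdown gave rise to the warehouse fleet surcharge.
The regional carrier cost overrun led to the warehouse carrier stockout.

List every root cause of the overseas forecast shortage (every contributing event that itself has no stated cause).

Tracing upstream from the overseas forecast shortage: the overseas forecast shortage ← the regional carrier cost overrun ← the warehouse fleet surcharge ← the shipment shutdown.
A separate upstream branch: the overseas forecast shortage ← the tier-2 distribution center surcharge ← the contract capacity cut.
Each of those chain origins has no stated cause.

the contract capacity cut, the shipment shutdown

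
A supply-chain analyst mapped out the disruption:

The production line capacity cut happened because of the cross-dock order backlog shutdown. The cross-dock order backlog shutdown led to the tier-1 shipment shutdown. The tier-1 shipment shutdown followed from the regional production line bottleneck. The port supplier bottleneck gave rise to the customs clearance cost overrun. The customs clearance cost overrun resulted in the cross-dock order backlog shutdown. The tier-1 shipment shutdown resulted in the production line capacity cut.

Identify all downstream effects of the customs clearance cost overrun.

the cross-dock order backlog shutdown, the production line capacity cut, the tier-1 shipment shutdown

Direct effects: the cross-dock order backlog shutdown.
2 steps out: the tier-1 shipment shutdown, the production line capacity cut.
Not reachable from it: the port supplier bottleneck, the regional production line bottleneck.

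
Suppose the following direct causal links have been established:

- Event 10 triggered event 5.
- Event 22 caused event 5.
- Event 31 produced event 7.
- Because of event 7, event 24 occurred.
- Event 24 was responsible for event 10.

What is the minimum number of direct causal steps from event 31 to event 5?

4

Shortest chain: event 31 → event 7 → event 24 → event 10 → event 5.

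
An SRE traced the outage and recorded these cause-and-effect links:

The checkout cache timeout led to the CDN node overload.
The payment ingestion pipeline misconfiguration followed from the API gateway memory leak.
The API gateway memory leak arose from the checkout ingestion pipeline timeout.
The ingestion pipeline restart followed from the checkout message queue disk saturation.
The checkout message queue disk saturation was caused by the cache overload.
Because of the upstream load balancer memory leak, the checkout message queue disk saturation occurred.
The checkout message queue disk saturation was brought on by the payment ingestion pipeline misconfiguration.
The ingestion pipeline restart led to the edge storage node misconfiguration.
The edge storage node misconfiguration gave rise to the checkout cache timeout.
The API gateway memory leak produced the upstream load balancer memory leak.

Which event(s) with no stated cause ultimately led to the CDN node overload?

Tracing upstream from the CDN node overload: the CDN node overload ← the checkout cache timeout ← the edge storage node misconfiguration ← the ingestion pipeline restart ← the checkout message queue disk saturation ← the upstream load balancer memory leak ← the API gateway memory leak ← the checkout ingestion pipeline timeout.
A separate upstream branch: the CDN node overload ← the checkout cache timeout ← the edge storage node misconfiguration ← the ingestion pipeline restart ← the checkout message queue disk saturation ← the cache overload.
Each of those chain origins has no stated cause.

the cache overload, the checkout ingestion pipeline timeout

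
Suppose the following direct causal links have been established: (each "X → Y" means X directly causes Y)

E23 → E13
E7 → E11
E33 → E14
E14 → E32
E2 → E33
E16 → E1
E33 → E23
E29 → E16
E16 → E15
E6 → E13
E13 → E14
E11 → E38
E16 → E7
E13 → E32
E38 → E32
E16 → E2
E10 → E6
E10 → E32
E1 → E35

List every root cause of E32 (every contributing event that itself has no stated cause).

Tracing upstream from E32: E32 ← E14 ← E33 ← E2 ← E16 ← E29.
A separate upstream branch: E32 ← E10.
Each of those chain origins has no stated cause.

E10, E29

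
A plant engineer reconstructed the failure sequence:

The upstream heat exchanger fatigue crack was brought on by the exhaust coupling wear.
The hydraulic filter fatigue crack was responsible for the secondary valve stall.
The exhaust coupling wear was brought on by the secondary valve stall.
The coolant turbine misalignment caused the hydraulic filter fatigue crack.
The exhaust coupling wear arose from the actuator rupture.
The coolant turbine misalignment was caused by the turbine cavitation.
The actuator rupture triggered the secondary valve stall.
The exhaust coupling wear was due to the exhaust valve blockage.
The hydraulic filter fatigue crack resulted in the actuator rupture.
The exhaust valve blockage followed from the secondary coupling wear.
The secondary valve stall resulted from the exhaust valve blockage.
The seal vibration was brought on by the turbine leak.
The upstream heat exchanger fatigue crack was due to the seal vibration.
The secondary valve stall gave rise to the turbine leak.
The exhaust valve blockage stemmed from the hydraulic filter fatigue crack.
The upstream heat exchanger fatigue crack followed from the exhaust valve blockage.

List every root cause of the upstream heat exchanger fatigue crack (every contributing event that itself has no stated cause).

Tracing upstream from the upstream heat exchanger fatigue crack: the upstream heat exchanger fatigue crack ← the exhaust valve blockage ← the secondary coupling wear.
A separate upstream branch: the upstream heat exchanger fatigue crack ← the exhaust valve blockage ← the hydraulic filter fatigue crack ← the coolant turbine misalignment ← the turbine cavitation.
Each of those chain origins has no stated cause.

the secondary coupling wear, the turbine cavitation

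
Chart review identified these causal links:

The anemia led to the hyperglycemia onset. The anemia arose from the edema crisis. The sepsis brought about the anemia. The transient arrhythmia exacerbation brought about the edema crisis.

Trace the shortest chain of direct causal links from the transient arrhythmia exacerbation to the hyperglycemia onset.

the transient arrhythmia exacerbation → the edema crisis
the edema crisis → the anemia
the anemia → the hyperglycemia onset
Length: 3 steps.

the transient arrhythmia exacerbation → the edema crisis → the anemia → the hyperglycemia onset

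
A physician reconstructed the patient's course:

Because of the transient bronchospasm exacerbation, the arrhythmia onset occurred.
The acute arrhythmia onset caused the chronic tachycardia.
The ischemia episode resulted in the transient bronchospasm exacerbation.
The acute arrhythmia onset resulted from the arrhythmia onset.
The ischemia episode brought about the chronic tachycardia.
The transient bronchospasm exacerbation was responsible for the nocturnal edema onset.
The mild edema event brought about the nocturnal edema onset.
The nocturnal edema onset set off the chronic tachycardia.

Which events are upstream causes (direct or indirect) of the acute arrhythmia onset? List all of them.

Immediate cause of the acute arrhythmia onset: the arrhythmia onset.
Further upstream: the ischemia episode, the transient bronchospasm exacerbation.

the arrhythmia onset, the ischemia episode, the transient bronchospasm exacerbation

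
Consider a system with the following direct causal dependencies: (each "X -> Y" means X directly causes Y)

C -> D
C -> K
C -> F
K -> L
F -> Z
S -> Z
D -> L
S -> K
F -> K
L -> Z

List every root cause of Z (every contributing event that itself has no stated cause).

C, S

Tracing upstream from Z: Z ← F ← C.
A separate upstream branch: Z ← S.
Each of those chain origins has no stated cause.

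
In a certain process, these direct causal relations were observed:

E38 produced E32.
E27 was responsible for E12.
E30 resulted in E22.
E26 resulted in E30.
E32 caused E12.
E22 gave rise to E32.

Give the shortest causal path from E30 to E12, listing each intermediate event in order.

E30 → E22
E22 → E32
E32 → E12
Length: 3 steps.

E30 → E22 → E32 → E12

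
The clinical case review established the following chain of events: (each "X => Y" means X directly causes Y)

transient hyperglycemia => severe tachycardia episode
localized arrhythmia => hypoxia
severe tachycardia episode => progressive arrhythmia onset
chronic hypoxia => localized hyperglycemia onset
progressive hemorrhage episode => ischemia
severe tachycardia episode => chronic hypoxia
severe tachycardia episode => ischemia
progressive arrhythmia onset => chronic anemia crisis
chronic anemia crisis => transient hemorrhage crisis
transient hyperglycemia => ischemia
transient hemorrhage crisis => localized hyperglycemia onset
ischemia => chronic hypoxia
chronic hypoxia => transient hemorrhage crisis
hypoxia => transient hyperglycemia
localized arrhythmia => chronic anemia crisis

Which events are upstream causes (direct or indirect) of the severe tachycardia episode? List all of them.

Immediate cause of the severe tachycardia episode: the transient hyperglycemia.
Further upstream: the localized arrhythmia, the hypoxia.

the hypoxia, the localized arrhythmia, the transient hyperglycemia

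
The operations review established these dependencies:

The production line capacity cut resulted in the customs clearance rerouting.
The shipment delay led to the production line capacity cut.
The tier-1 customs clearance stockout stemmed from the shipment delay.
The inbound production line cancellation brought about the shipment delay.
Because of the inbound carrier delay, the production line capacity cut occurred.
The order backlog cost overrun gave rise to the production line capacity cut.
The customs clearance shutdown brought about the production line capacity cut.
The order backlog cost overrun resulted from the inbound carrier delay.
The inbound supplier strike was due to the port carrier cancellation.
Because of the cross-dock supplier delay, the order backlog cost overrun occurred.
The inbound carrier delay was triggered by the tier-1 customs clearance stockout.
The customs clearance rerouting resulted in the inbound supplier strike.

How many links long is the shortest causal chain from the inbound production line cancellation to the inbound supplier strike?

4

Shortest chain: the inbound production line cancellation → the shipment delay → the production line capacity cut → the customs clearance rerouting → the inbound supplier strike.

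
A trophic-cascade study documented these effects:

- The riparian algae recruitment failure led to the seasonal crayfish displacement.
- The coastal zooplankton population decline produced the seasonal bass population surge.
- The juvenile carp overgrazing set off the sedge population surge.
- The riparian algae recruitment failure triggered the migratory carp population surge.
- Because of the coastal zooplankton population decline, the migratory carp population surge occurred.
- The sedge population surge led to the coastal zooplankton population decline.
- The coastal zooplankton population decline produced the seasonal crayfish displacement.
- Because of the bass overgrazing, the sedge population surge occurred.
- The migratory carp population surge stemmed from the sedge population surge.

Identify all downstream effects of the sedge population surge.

the coastal zooplankton population decline, the migratory carp population surge, the seasonal bass population surge, the seasonal crayfish displacement

Direct effects: the coastal zooplankton population decline, the migratory carp population surge.
2 steps out: the seasonal bass population surge, the seasonal crayfish displacement.
Not reachable from it: the juvenile carp overgrazing, the bass overgrazing, the riparian algae recruitment failure.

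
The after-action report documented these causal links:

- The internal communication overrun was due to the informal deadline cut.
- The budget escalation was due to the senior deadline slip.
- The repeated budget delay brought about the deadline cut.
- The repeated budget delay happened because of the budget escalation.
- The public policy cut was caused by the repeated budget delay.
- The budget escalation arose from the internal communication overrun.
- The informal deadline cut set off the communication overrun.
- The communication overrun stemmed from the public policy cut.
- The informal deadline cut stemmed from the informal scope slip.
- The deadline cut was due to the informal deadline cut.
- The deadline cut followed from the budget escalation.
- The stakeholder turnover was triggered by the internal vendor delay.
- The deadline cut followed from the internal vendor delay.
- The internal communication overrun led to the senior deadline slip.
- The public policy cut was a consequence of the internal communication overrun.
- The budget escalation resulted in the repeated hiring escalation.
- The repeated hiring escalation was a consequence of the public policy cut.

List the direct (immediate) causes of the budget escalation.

the internal communication overrun, the senior deadline slip

Upstream contributors include the informal scope slip, the informal deadline cut, but only the internal communication overrun, the senior deadline slip feed directly into the budget escalation.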